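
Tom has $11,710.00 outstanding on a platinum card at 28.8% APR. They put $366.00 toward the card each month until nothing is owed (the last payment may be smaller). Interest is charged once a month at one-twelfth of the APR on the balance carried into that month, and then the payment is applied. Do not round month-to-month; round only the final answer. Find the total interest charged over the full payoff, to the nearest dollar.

Monthly rate r = 28.8%/12 = 2.4% = 0.024.
Payoff takes n = ⌈−ln(1 − rB₀/P)/ln(1+r)⌉ = ⌈61.580⌉ = 62 payments; the last is $213.17.
Total paid = 61·$366.00 + $213.17 = $22,539.17.
Total interest = total paid − principal = $22,539.17 − $11,710.00 = $10,829.17.

$10,829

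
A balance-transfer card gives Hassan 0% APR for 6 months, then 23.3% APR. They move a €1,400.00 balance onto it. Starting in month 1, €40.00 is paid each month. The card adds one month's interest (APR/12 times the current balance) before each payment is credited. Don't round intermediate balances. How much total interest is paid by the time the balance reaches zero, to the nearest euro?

Promo months 1–6 at r₀ = 0%/12 = 0; months 7+ at r₁ = 23.3%/12 = 0.0194167.
After month 6 (no interest yet): B = €1,400.00 − 6·€40.00 = €1,160.00.
Then at r₁ with €40.00/mo: n₂ = −ln(1 − r₁·B/P)/ln(1+r₁) ≈ 43.06 → 44 more payments.
Total paid = 49·€40.00 + €2.31 = €1,962.31; interest = €1,962.31 − €1,400.00 = €562.31.

€562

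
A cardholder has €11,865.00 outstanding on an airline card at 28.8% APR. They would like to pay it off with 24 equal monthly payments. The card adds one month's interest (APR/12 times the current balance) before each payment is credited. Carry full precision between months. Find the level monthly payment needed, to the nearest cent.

Monthly rate r = 28.8%/12 = 2.4% = 0.024.
Level-payment amortization: P = B₀·r / (1 − (1+r)^(−n)) = 11865.00·0.024 / (1 − 1.024^(−24)).
Denominator 1 − (1+r)^(−24) = 0.434020058.
P = 284.76 / 0.434020058 ≈ 656.10.

€656.10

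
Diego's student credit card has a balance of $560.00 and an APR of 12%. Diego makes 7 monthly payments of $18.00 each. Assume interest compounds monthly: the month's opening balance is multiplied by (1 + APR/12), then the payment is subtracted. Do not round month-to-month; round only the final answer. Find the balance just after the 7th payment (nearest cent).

$470.55

Monthly rate r = 12%/12 = 1% = 0.01.
Each month: B ← B·(1+r) − $18.00.
Month 1: interest $5.60; balance after payment $547.60.
Month 2: interest $5.48; balance after payment $535.08.
Month 3: interest $5.35; balance after payment $522.43.
Month 4: interest $5.22; balance after payment $509.65.
Month 5: interest $5.10; balance after payment $496.75.
Month 6: interest $4.97; balance after payment $483.72.
Month 7: interest $4.84; balance after payment $470.55.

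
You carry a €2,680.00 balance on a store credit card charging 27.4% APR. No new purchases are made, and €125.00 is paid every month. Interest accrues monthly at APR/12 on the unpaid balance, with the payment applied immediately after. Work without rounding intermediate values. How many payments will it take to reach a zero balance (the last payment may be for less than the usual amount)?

30 months

Monthly rate r = 27.4%/12 = 2.28333% = 0.0228333.
Recurrence: B ← B·(1+r) − €125.00.
Month 1: interest €61.19; balance after payment €2,616.19.
Month 2: interest €59.74; balance after payment €2,550.93.
Closed form: n = −ln(1 − rB₀/P)/ln(1+r) = −ln(0.51045)/ln(1.02283) ≈ 29.786, so the balance reaches zero during payment 30.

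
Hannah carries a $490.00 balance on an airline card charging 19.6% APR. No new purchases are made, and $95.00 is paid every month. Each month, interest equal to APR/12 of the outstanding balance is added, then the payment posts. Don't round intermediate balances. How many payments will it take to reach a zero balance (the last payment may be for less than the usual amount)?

Monthly rate r = 19.6%/12 = 1.63333% = 0.0163333.
Recurrence: B ← B·(1+r) − $95.00.
Month 1: interest $8.00; balance after payment $403.00.
Month 2: interest $6.58; balance after payment $314.59.
Month 3: interest $5.14; balance after payment $224.72.
Month 4: interest $3.67; balance after payment $133.39.
Month 5: interest $2.18; balance after payment $40.57.
Month 6: interest $0.66; balance after payment $0.00.

6 months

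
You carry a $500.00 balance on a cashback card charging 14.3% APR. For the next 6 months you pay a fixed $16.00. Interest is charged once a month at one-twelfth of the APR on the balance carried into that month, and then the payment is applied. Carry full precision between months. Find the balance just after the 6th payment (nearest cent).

$437.93

Monthly rate r = 14.3%/12 = 1.19167% = 0.0119167.
Each month: B ← B·(1+r) − $16.00.
Month 1: interest $5.96; balance after payment $489.96.
Month 2: interest $5.84; balance after payment $479.80.
Month 3: interest $5.72; balance after payment $469.51.
Month 4: interest $5.60; balance after payment $459.11.
Month 5: interest $5.47; balance after payment $448.58.
Month 6: interest $5.35; balance after payment $437.93.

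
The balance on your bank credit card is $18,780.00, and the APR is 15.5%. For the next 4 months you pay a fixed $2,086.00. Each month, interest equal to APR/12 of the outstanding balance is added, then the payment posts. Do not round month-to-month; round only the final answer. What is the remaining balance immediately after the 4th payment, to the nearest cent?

Monthly rate r = 15.5%/12 = 1.29167% = 0.0129167.
Each month: B ← B·(1+r) − $2,086.00.
Month 1: interest $242.57; balance after payment $16,936.58.
Month 2: interest $218.76; balance after payment $15,069.34.
Month 3: interest $194.65; balance after payment $13,177.98.
Month 4: interest $170.22; balance after payment $11,262.20.

$11,262.20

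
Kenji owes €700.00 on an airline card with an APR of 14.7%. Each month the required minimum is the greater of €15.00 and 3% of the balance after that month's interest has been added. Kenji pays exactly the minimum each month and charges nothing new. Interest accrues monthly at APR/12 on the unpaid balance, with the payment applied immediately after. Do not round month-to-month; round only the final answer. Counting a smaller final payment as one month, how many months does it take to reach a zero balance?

62 months

Monthly rate r = 14.7%/12 = 1.225% = 0.01225.
While 3% of the post-interest balance exceeds €15.00, each month B ← (B·(1+r))·(1 − 0.03), i.e. B shrinks by the factor (1+r)·0.97 = 0.98188.
This holds for months 1–20. Entering month 21 the balance is €485.61; 3% of the post-interest balance is now below €15.00, so the flat €15.00 minimum applies from here.
From month 21 a fixed €15.00 at rate r clears €485.61 in 42 more payments. Total: 20 + 42 = 62 months.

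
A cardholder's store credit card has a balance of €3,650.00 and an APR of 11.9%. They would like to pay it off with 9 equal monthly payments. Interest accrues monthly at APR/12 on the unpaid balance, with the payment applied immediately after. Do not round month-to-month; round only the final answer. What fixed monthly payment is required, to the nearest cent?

€425.93

Monthly rate r = 11.9%/12 = 0.991667% = 0.00991667.
Level-payment amortization: P = B₀·r / (1 − (1+r)^(−n)) = 3650.00·0.00991667 / (1 − 1.00992^(−9)).
Denominator 1 − (1+r)^(−9) = 0.0849809304.
P = 36.1958 / 0.0849809304 ≈ 425.93.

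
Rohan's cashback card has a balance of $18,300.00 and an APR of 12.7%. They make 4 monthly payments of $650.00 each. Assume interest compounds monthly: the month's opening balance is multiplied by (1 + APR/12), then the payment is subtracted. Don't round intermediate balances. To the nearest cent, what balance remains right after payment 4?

Monthly rate r = 12.7%/12 = 1.05833% = 0.0105833.
Each month: B ← B·(1+r) − $650.00.
Month 1: interest $193.68; balance after payment $17,843.67.
Month 2: interest $188.85; balance after payment $17,382.52.
Month 3: interest $183.97; balance after payment $16,916.49.
Month 4: interest $179.03; balance after payment $16,445.52.

$16,445.52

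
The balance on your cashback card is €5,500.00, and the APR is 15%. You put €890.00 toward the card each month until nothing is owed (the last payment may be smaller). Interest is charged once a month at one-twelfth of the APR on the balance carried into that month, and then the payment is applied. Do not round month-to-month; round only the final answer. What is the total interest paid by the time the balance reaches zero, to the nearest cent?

€261.12

Monthly rate r = 15%/12 = 1.25% = 0.0125.
Payoff takes n = ⌈−ln(1 − rB₀/P)/ln(1+r)⌉ = ⌈6.472⌉ = 7 payments; the last is €421.12.
Total paid = 6·€890.00 + €421.12 = €5,761.12.
Total interest = total paid − principal = €5,761.12 − €5,500.00 = €261.12.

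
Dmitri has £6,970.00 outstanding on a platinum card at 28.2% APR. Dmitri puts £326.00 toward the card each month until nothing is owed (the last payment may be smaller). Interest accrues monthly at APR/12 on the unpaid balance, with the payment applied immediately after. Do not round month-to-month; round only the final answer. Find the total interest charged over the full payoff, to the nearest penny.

£2,826.92

Monthly rate r = 28.2%/12 = 2.35% = 0.0235.
Payoff takes n = ⌈−ln(1 − rB₀/P)/ln(1+r)⌉ = ⌈30.051⌉ = 31 payments; the last is £16.92.
Total paid = 30·£326.00 + £16.92 = £9,796.92.
Total interest = total paid − principal = £9,796.92 − £6,970.00 = £2,826.92.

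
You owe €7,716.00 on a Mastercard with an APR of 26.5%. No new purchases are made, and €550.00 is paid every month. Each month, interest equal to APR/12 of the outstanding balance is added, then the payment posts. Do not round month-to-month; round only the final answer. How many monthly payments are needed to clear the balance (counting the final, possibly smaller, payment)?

17 payments

Monthly rate r = 26.5%/12 = 2.20833% = 0.0220833.
Recurrence: B ← B·(1+r) − €550.00.
Month 1: interest €170.40; balance after payment €7,336.40.
Month 2: interest €162.01; balance after payment €6,948.41.
Closed form: n = −ln(1 − rB₀/P)/ln(1+r) = −ln(0.69019)/ln(1.02208) ≈ 16.975, so the balance reaches zero during payment 17.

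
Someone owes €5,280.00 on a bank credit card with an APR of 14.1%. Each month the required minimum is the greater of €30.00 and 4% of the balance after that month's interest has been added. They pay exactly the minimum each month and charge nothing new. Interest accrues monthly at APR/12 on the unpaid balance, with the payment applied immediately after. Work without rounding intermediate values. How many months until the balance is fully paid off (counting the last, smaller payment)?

97 months

Monthly rate r = 14.1%/12 = 1.175% = 0.01175.
While 4% of the post-interest balance exceeds €30.00, each month B ← (B·(1+r))·(1 − 0.04), i.e. B shrinks by the factor (1+r)·0.96 = 0.97128.
This holds for months 1–68. Entering month 69 the balance is €727.87; 4% of the post-interest balance is now below €30.00, so the flat €30.00 minimum applies from here.
From month 69 a fixed €30.00 at rate r clears €727.87 in 29 more payments. Total: 68 + 29 = 97 months.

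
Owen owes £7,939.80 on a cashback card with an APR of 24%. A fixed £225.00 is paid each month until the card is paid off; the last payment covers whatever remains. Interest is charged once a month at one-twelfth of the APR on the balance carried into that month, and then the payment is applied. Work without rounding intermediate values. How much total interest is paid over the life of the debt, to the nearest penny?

£5,960.55

Monthly rate r = 24%/12 = 2% = 0.02.
Payoff takes n = ⌈−ln(1 − rB₀/P)/ln(1+r)⌉ = ⌈61.778⌉ = 62 payments; the last is £175.35.
Total paid = 61·£225.00 + £175.35 = £13,900.35.
Total interest = total paid − principal = £13,900.35 − £7,939.80 = £5,960.55.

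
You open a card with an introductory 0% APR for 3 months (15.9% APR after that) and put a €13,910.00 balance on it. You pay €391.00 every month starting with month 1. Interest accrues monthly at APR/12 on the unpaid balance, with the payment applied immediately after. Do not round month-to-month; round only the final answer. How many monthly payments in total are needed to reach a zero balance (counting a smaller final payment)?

46 months

Promo months 1–3 at r₀ = 0%/12 = 0; months 4+ at r₁ = 15.9%/12 = 0.01325.
After month 3 (no interest yet): B = €13,910.00 − 3·€391.00 = €12,737.00.
Then at r₁ with €391.00/mo: n₂ = −ln(1 − r₁·B/P)/ln(1+r₁) ≈ 42.92 → 43 more payments.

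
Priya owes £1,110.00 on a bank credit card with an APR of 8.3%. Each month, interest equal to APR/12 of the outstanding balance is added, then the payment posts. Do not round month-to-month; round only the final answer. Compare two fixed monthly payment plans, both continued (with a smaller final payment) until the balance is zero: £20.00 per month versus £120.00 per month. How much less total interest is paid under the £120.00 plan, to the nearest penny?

Monthly rate r = 8.3%/12 = 0.691667% = 0.00691667.
At £20.00/mo: n = ⌈−ln(1 − rB₀/P)/ln(1+r)⌉ = 71 payments (last £5.25); total interest = total paid − £1,110.00 = £295.25.
At £120.00/mo: 10 payments (last £71.16); total interest £41.16.
Interest saved = £295.25 − £41.16 = £254.09.

£254.09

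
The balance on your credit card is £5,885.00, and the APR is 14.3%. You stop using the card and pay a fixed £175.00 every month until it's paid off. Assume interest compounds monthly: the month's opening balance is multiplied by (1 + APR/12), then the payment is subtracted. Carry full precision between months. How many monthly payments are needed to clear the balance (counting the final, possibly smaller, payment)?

Monthly rate r = 14.3%/12 = 1.19167% = 0.0119167.
Recurrence: B ← B·(1+r) − £175.00.
Month 1: interest £70.13; balance after payment £5,780.13.
Month 2: interest £68.88; balance after payment £5,674.01.
Closed form: n = −ln(1 − rB₀/P)/ln(1+r) = −ln(0.59926)/ln(1.01192) ≈ 43.226, so the balance reaches zero during payment 44.

44 months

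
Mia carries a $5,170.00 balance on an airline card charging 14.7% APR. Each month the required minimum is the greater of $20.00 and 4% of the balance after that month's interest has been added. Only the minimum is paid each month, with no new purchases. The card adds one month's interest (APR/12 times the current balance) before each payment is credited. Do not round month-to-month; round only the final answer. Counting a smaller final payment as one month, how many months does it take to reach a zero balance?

112 months

Monthly rate r = 14.7%/12 = 1.225% = 0.01225.
While 4% of the post-interest balance exceeds $20.00, each month B ← (B·(1+r))·(1 − 0.04), i.e. B shrinks by the factor (1+r)·0.96 = 0.97176.
This holds for months 1–82. Entering month 83 the balance is $493.55; 4% of the post-interest balance is now below $20.00, so the flat $20.00 minimum applies from here.
From month 83 a fixed $20.00 at rate r clears $493.55 in 30 more payments. Total: 82 + 30 = 112 months.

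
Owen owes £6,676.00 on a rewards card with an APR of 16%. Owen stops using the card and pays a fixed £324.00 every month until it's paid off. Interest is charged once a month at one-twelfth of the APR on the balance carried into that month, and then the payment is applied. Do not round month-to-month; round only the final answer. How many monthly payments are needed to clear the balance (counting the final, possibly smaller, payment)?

Monthly rate r = 16%/12 = 1.33333% = 0.0133333.
Recurrence: B ← B·(1+r) − £324.00.
Month 1: interest £89.01; balance after payment £6,441.01.
Month 2: interest £85.88; balance after payment £6,202.89.
Closed form: n = −ln(1 − rB₀/P)/ln(1+r) = −ln(0.72527)/ln(1.01333) ≈ 24.251, so the balance reaches zero during payment 25.

25 payments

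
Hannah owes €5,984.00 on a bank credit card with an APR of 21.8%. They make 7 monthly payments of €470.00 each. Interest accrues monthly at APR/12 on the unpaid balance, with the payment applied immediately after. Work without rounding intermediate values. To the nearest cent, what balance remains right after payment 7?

Monthly rate r = 21.8%/12 = 1.81667% = 0.0181667.
Each month: B ← B·(1+r) − €470.00.
Month 1: interest €108.71; balance after payment €5,622.71.
Month 2: interest €102.15; balance after payment €5,254.86.
Month 3: interest €95.46; balance after payment €4,880.32.
Month 4: interest €88.66; balance after payment €4,498.98.
Month 5: interest €81.73; balance after payment €4,110.71.
Month 6: interest €74.68; balance after payment €3,715.39.
Month 7: interest €67.50; balance after payment €3,312.88.

€3,312.88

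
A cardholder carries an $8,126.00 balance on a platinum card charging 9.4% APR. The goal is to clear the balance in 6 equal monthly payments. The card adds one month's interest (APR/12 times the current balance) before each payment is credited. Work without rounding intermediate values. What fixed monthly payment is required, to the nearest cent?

Monthly rate r = 9.4%/12 = 0.783333% = 0.00783333.
Level-payment amortization: P = B₀·r / (1 − (1+r)^(−n)) = 8126.00·0.00783333 / (1 − 1.00783^(−6)).
Denominator 1 − (1+r)^(−6) = 0.0457378667.
P = 63.6537 / 0.0457378667 ≈ 1391.71.

$1,391.71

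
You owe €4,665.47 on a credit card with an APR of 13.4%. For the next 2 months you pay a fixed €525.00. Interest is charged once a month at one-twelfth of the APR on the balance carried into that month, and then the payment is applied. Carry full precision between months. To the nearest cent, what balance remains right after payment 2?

€3,714.38

Monthly rate r = 13.4%/12 = 1.11667% = 0.0111667.
Each month: B ← B·(1+r) − €525.00.
Month 1: interest €52.10; balance after payment €4,192.57.
Month 2: interest €46.82; balance after payment €3,714.38.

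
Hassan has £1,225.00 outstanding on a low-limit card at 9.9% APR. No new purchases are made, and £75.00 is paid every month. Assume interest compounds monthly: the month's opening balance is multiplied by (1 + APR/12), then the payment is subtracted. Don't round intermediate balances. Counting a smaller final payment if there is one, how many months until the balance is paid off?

Monthly rate r = 9.9%/12 = 0.825% = 0.00825.
Recurrence: B ← B·(1+r) − £75.00.
Month 1: interest £10.11; balance after payment £1,160.11.
Month 2: interest £9.57; balance after payment £1,094.68.
Closed form: n = −ln(1 − rB₀/P)/ln(1+r) = −ln(0.86525)/ln(1.00825) ≈ 17.616, so the balance reaches zero during payment 18.

18 months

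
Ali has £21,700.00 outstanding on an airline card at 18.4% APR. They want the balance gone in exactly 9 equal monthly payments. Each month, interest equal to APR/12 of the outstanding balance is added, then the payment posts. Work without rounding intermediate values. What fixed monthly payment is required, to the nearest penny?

£2,599.71

Monthly rate r = 18.4%/12 = 1.53333% = 0.0153333.
Level-payment amortization: P = B₀·r / (1 − (1+r)^(−n)) = 21700.00·0.0153333 / (1 − 1.01533^(−9)).
Denominator 1 − (1+r)^(−9) = 0.127988522.
P = 332.733 / 0.127988522 ≈ 2599.71.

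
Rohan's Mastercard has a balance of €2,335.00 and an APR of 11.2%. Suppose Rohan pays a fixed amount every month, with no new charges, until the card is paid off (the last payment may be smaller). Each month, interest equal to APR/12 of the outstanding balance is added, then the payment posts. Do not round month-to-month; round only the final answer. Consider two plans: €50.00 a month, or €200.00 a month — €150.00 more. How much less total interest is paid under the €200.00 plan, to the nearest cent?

Monthly rate r = 11.2%/12 = 0.933333% = 0.00933333.
At €50.00/mo: n = ⌈−ln(1 − rB₀/P)/ln(1+r)⌉ = 62 payments (last €31.12); total interest = total paid − €2,335.00 = €746.12.
At €200.00/mo: 13 payments (last €84.03); total interest €149.03.
Interest saved = €746.12 − €149.03 = €597.09.

€597.09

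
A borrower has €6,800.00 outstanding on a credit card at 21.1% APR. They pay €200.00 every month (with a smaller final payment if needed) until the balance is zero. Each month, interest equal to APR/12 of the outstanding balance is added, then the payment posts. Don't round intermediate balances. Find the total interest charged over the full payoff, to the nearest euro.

€3,652

Monthly rate r = 21.1%/12 = 1.75833% = 0.0175833.
Payoff takes n = ⌈−ln(1 − rB₀/P)/ln(1+r)⌉ = ⌈52.258⌉ = 53 payments; the last is €51.98.
Total paid = 52·€200.00 + €51.98 = €10,451.98.
Total interest = total paid − principal = €10,451.98 − €6,800.00 = €3,651.98.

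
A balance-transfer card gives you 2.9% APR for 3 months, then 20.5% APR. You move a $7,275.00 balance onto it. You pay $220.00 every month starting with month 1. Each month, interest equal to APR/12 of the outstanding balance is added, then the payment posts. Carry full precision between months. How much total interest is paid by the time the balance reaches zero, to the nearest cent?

Promo months 1–3 at r₀ = 2.9%/12 = 0.00241667; months 4+ at r₁ = 20.5%/12 = 0.0170833.
After month 3: iterate B ← B·(1+r₀) − $220.00 for 3 months → $6,666.28.
Then at r₁ with $220.00/mo: n₂ = −ln(1 − r₁·B/P)/ln(1+r₁) ≈ 43.04 → 44 more payments.
Total paid = 46·$220.00 + $9.14 = $10,129.14; interest = $10,129.14 − $7,275.00 = $2,854.14.

$2,854.14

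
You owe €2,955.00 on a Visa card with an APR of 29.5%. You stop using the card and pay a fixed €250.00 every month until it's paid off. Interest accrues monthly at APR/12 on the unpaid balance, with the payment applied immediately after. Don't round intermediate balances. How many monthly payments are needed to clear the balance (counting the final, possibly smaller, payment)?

15 months

Monthly rate r = 29.5%/12 = 2.45833% = 0.0245833.
Recurrence: B ← B·(1+r) − €250.00.
Month 1: interest €72.64; balance after payment €2,777.64.
Month 2: interest €68.28; balance after payment €2,595.93.
Closed form: n = −ln(1 − rB₀/P)/ln(1+r) = −ln(0.70942)/ln(1.02458) ≈ 14.136, so the balance reaches zero during payment 15.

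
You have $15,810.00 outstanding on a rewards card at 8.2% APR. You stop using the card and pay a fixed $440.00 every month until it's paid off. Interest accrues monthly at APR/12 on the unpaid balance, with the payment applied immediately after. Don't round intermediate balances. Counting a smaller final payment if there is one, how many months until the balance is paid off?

Monthly rate r = 8.2%/12 = 0.683333% = 0.00683333.
Recurrence: B ← B·(1+r) − $440.00.
Month 1: interest $108.03; balance after payment $15,478.03.
Month 2: interest $105.77; balance after payment $15,143.80.
Closed form: n = −ln(1 − rB₀/P)/ln(1+r) = −ln(0.75447)/ln(1.00683) ≈ 41.372, so the balance reaches zero during payment 42.

42 months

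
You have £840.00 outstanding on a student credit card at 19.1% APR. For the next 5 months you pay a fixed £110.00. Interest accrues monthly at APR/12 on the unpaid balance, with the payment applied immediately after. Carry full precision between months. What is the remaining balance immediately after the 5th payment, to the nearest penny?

£341.22

Monthly rate r = 19.1%/12 = 1.59167% = 0.0159167.
Each month: B ← B·(1+r) − £110.00.
Month 1: interest £13.37; balance after payment £743.37.
Month 2: interest £11.83; balance after payment £645.20.
Month 3: interest £10.27; balance after payment £545.47.
Month 4: interest £8.68; balance after payment £444.15.
Month 5: interest £7.07; balance after payment £341.22.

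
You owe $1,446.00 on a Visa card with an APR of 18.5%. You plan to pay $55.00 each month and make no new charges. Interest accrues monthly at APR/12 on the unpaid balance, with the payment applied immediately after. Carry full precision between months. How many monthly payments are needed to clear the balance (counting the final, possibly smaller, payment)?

34 months

Monthly rate r = 18.5%/12 = 1.54167% = 0.0154167.
Recurrence: B ← B·(1+r) − $55.00.
Month 1: interest $22.29; balance after payment $1,413.29.
Month 2: interest $21.79; balance after payment $1,380.08.
Closed form: n = −ln(1 − rB₀/P)/ln(1+r) = −ln(0.59468)/ln(1.01542) ≈ 33.971, so the balance reaches zero during payment 34.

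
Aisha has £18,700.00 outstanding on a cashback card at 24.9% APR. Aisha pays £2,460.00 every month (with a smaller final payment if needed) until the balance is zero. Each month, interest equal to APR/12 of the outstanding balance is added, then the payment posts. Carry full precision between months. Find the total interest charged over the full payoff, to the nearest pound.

Monthly rate r = 24.9%/12 = 2.075% = 0.02075.
Payoff takes n = ⌈−ln(1 − rB₀/P)/ln(1+r)⌉ = ⌈8.358⌉ = 9 payments; the last is £887.14.
Total paid = 8·£2,460.00 + £887.14 = £20,567.14.
Total interest = total paid − principal = £20,567.14 − £18,700.00 = £1,867.14.

£1,867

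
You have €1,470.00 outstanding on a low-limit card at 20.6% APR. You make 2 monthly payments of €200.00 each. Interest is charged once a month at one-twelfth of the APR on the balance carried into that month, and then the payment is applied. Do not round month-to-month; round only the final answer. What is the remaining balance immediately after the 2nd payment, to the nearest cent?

€1,117.47

Monthly rate r = 20.6%/12 = 1.71667% = 0.0171667.
Each month: B ← B·(1+r) − €200.00.
Month 1: interest €25.23; balance after payment €1,295.23.
Month 2: interest €22.23; balance after payment €1,117.47.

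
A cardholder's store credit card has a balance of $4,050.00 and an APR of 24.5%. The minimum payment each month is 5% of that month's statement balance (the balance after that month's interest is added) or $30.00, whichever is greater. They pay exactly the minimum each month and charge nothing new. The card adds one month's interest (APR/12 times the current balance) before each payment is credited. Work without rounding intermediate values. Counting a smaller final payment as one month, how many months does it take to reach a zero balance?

Monthly rate r = 24.5%/12 = 2.04167% = 0.0204167.
While 5% of the post-interest balance exceeds $30.00, each month B ← (B·(1+r))·(1 − 0.05), i.e. B shrinks by the factor (1+r)·0.95 = 0.9694.
This holds for months 1–63. Entering month 64 the balance is $571.51; 5% of the post-interest balance is now below $30.00, so the flat $30.00 minimum applies from here.
From month 64 a fixed $30.00 at rate r clears $571.51 in 25 more payments. Total: 63 + 25 = 88 months.

88 months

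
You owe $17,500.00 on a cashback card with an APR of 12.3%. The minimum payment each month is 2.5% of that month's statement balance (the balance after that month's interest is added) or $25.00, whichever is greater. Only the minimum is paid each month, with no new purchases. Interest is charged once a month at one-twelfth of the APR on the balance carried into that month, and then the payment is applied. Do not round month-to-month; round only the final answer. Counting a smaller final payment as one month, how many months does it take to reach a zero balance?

242 months

Monthly rate r = 12.3%/12 = 1.025% = 0.01025.
While 2.5% of the post-interest balance exceeds $25.00, each month B ← (B·(1+r))·(1 − 0.025), i.e. B shrinks by the factor (1+r)·0.975 = 0.98499.
This holds for months 1–190. Entering month 191 the balance is $989.46; 2.5% of the post-interest balance is now below $25.00, so the flat $25.00 minimum applies from here.
From month 191 a fixed $25.00 at rate r clears $989.46 in 52 more payments. Total: 190 + 52 = 242 months.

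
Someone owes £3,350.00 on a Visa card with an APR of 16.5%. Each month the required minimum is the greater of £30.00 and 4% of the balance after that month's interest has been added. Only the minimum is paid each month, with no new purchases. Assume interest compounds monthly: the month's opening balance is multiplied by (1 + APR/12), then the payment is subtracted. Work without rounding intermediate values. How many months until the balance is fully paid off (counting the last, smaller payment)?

Monthly rate r = 16.5%/12 = 1.375% = 0.01375.
While 4% of the post-interest balance exceeds £30.00, each month B ← (B·(1+r))·(1 − 0.04), i.e. B shrinks by the factor (1+r)·0.96 = 0.9732.
This holds for months 1–56. Entering month 57 the balance is £731.75; 4% of the post-interest balance is now below £30.00, so the flat £30.00 minimum applies from here.
From month 57 a fixed £30.00 at rate r clears £731.75 in 30 more payments. Total: 56 + 30 = 86 months.

86 months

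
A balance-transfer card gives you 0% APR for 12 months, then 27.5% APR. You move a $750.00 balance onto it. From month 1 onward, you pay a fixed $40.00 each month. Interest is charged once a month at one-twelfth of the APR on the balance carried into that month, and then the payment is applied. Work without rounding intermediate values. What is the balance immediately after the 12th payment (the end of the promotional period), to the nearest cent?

Promo months 1–12 at r₀ = 0%/12 = 0; months 13+ at r₁ = 27.5%/12 = 0.0229167.
After month 12 (no interest yet): B = $750.00 − 12·$40.00 = $270.00.

$270.00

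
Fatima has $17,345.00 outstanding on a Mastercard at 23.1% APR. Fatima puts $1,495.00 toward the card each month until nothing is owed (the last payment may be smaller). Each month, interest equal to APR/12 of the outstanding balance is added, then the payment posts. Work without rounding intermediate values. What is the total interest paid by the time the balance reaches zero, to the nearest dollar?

Monthly rate r = 23.1%/12 = 1.925% = 0.01925.
Payoff takes n = ⌈−ln(1 − rB₀/P)/ln(1+r)⌉ = ⌈13.256⌉ = 14 payments; the last is $385.27.
Total paid = 13·$1,495.00 + $385.27 = $19,820.27.
Total interest = total paid − principal = $19,820.27 − $17,345.00 = $2,475.27.

$2,475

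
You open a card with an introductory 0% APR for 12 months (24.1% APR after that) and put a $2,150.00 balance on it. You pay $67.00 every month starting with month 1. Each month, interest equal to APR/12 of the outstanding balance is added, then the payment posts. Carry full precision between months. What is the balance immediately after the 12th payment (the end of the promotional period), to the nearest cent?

Promo months 1–12 at r₀ = 0%/12 = 0; months 13+ at r₁ = 24.1%/12 = 0.0200833.
After month 12 (no interest yet): B = $2,150.00 − 12·$67.00 = $1,346.00.

$1,346.00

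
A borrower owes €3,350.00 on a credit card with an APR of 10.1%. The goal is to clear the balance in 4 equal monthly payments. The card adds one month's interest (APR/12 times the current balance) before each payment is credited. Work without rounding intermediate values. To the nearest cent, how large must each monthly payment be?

€855.20

Monthly rate r = 10.1%/12 = 0.841667% = 0.00841667.
Level-payment amortization: P = B₀·r / (1 − (1+r)^(−n)) = 3350.00·0.00841667 / (1 − 1.00842^(−4)).
Denominator 1 − (1+r)^(−4) = 0.0329700154.
P = 28.1958 / 0.0329700154 ≈ 855.20.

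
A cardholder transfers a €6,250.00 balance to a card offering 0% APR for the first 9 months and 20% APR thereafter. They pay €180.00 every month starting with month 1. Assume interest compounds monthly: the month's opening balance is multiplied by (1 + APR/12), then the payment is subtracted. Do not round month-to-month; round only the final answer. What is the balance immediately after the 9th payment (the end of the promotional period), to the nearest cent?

€4,630.00

Promo months 1–9 at r₀ = 0%/12 = 0; months 10+ at r₁ = 20%/12 = 0.0166667.
After month 9 (no interest yet): B = €6,250.00 − 9·€180.00 = €4,630.00.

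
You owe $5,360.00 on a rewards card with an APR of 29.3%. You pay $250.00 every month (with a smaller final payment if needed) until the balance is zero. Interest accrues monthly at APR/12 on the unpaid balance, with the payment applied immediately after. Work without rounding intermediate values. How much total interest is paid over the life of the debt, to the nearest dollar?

Monthly rate r = 29.3%/12 = 2.44167% = 0.0244167.
Payoff takes n = ⌈−ln(1 − rB₀/P)/ln(1+r)⌉ = ⌈30.728⌉ = 31 payments; the last is $182.71.
Total paid = 30·$250.00 + $182.71 = $7,682.71.
Total interest = total paid − principal = $7,682.71 − $5,360.00 = $2,322.71.

$2,323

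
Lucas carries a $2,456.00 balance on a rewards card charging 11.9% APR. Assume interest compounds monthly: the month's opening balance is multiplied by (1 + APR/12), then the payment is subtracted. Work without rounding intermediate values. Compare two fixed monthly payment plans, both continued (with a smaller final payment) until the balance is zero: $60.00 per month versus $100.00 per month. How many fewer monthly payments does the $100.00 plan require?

24 fewer payments

Monthly rate r = 11.9%/12 = 0.991667% = 0.00991667.
At $60.00/mo: n = ⌈−ln(1 − rB₀/P)/ln(1+r)⌉ = 53 payments (last $46.37); total interest = total paid − $2,456.00 = $710.37.
At $100.00/mo: 29 payments (last $28.72); total interest $372.72.
Payments saved = 53 − 29 = 24.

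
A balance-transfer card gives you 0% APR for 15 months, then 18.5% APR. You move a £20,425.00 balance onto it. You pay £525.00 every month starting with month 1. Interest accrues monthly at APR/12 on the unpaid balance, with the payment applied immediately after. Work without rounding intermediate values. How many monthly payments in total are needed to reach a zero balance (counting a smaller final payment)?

Promo months 1–15 at r₀ = 0%/12 = 0; months 16+ at r₁ = 18.5%/12 = 0.0154167.
After month 15 (no interest yet): B = £20,425.00 − 15·£525.00 = £12,550.00.
Then at r₁ with £525.00/mo: n₂ = −ln(1 − r₁·B/P)/ln(1+r₁) ≈ 30.05 → 31 more payments.

46 payments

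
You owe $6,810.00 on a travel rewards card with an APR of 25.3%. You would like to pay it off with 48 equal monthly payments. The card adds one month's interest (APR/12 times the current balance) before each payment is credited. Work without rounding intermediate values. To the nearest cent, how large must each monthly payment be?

$226.94

Monthly rate r = 25.3%/12 = 2.10833% = 0.0210833.
Level-payment amortization: P = B₀·r / (1 − (1+r)^(−n)) = 6810.00·0.0210833 / (1 − 1.02108^(−48)).
Denominator 1 − (1+r)^(−48) = 0.632664415.
P = 143.577 / 0.632664415 ≈ 226.94.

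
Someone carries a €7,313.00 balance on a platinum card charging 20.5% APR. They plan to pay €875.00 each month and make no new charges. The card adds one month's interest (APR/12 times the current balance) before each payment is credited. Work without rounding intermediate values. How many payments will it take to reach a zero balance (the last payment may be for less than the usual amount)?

Monthly rate r = 20.5%/12 = 1.70833% = 0.0170833.
Recurrence: B ← B·(1+r) − €875.00.
Month 1: interest €124.93; balance after payment €6,562.93.
Month 2: interest €112.12; balance after payment €5,800.05.
Closed form: n = −ln(1 − rB₀/P)/ln(1+r) = −ln(0.85722)/ln(1.01708) ≈ 9.095, so the balance reaches zero during payment 10.

10 payments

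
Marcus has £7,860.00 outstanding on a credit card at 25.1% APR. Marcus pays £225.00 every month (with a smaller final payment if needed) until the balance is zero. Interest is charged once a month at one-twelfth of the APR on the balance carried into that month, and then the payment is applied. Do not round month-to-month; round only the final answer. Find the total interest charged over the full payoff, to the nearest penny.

£6,399.57

Monthly rate r = 25.1%/12 = 2.09167% = 0.0209167.
Payoff takes n = ⌈−ln(1 − rB₀/P)/ln(1+r)⌉ = ⌈63.373⌉ = 64 payments; the last is £84.57.
Total paid = 63·£225.00 + £84.57 = £14,259.57.
Total interest = total paid − principal = £14,259.57 − £7,860.00 = £6,399.57.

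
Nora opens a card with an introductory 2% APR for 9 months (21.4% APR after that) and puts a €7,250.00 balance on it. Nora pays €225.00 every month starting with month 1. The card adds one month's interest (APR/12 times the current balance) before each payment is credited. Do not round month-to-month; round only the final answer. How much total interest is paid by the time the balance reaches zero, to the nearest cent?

€1,746.94

Promo months 1–9 at r₀ = 2%/12 = 0.00166667; months 10+ at r₁ = 21.4%/12 = 0.0178333.
After month 9: iterate B ← B·(1+r₀) − €225.00 for 9 months → €5,320.93.
Then at r₁ with €225.00/mo: n₂ = −ln(1 − r₁·B/P)/ln(1+r₁) ≈ 30.99 → 31 more payments.
Total paid = 39·€225.00 + €221.94 = €8,996.94; interest = €8,996.94 − €7,250.00 = €1,746.94.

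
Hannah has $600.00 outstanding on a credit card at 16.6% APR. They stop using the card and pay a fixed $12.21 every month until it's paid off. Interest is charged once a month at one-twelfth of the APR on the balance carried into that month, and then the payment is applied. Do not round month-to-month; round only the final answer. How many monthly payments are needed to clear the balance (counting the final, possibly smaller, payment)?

Monthly rate r = 16.6%/12 = 1.38333% = 0.0138333.
Recurrence: B ← B·(1+r) − $12.21.
Month 1: interest $8.30; balance after payment $596.09.
Month 2: interest $8.25; balance after payment $592.13.
Closed form: n = −ln(1 − rB₀/P)/ln(1+r) = −ln(0.32023)/ln(1.01383) ≈ 82.885, so the balance reaches zero during payment 83.

83 months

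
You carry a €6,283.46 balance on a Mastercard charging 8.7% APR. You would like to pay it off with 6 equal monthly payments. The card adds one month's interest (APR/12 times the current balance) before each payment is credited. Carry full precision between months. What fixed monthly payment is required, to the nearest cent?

Monthly rate r = 8.7%/12 = 0.725% = 0.00725.
Level-payment amortization: P = B₀·r / (1 − (1+r)^(−n)) = 6283.46·0.00725 / (1 − 1.00725^(−6)).
Denominator 1 − (1+r)^(−6) = 0.0424171847.
P = 45.5551 / 0.0424171847 ≈ 1073.98.

€1,073.98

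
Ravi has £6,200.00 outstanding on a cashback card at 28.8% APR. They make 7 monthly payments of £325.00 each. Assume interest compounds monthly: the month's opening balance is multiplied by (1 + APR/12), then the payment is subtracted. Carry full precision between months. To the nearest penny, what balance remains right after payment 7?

Monthly rate r = 28.8%/12 = 2.4% = 0.024.
Each month: B ← B·(1+r) − £325.00.
Month 1: interest £148.80; balance after payment £6,023.80.
Month 2: interest £144.57; balance after payment £5,843.37.
Month 3: interest £140.24; balance after payment £5,658.61.
Month 4: interest £135.81; balance after payment £5,469.42.
Month 5: interest £131.27; balance after payment £5,275.68.
Month 6: interest £126.62; balance after payment £5,077.30.
Month 7: interest £121.86; balance after payment £4,874.16.

£4,874.16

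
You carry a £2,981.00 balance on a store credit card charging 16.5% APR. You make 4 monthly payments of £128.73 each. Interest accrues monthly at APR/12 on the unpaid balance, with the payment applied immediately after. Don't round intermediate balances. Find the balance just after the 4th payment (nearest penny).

Monthly rate r = 16.5%/12 = 1.375% = 0.01375.
Each month: B ← B·(1+r) − £128.73.
Month 1: interest £40.99; balance after payment £2,893.26.
Month 2: interest £39.78; balance after payment £2,804.31.
Month 3: interest £38.56; balance after payment £2,714.14.
Month 4: interest £37.32; balance after payment £2,622.73.

£2,622.73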